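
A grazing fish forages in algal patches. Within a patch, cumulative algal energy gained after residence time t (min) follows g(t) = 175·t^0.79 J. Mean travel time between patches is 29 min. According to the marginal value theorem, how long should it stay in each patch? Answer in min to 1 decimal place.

By the marginal value theorem, leave when the instantaneous gain rate g'(t) equals the habitat-wide average g(t)/(T + t).
g'(t) = 0.79·175·t^-0.21. Setting 0.79·175·t^-0.21 = 175·t^0.79/(29+t) gives 0.79(29+t) = t, so 0.21·t = 0.79×29.
t* = 0.79×29/0.21 = 109.1 min.

109.1 min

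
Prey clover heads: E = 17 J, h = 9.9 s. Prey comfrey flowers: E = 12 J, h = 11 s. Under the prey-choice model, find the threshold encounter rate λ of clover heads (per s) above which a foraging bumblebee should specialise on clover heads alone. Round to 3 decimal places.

At the threshold, the rate on clover heads alone equals the profitability of comfrey flowers: λ·17/(1 + λ·9.9) = 12/11 = 1.091.
Rearranging, λ(17 − 1.091×9.9) = 1.091, so λ = 1.091/6.2 = 0.176 per s.

0.176 per s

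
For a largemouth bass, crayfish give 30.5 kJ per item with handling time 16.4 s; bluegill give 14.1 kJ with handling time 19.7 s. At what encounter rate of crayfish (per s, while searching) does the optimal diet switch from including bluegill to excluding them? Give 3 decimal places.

At the threshold, the rate on crayfish alone equals the profitability of bluegill: λ·30.5/(1 + λ·16.4) = 14.1/19.7 = 0.7157.
Rearranging, λ(30.5 − 0.7157×16.4) = 0.7157, so λ = 0.7157/18.76 = 0.03815 per s.

0.038 per s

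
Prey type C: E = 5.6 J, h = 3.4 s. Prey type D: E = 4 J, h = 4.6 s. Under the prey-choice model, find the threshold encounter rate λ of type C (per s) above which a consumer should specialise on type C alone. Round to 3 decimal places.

0.329 per s

The zero-one rule: include type D iff E₂/h₂ > λE₁/(1+λh₁). Equality gives the switch point.
λE₁h₂ = E₂ + λE₂h₁ ⇒ λ = E₂/(E₁h₂ − E₂h₁) = 4/(25.76 − 13.6) = 0.3289 per s.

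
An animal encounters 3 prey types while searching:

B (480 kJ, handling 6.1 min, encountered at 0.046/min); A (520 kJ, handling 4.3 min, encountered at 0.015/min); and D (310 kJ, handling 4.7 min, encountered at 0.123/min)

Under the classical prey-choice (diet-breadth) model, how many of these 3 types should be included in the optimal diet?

E/h in descending order: A 121, B 78.7, D 66 kJ/min. The optimal diet is the largest prefix of this list for which every included type satisfies E_i/h_i > R on the types above it.
Rate on top 1: 7.327. B: 78.7 > 7.327 → include.
Rate on top 2: 22.21. D: 66 > 22.21 → include.
Optimal diet: A, B, D — 3 of 3 types.

3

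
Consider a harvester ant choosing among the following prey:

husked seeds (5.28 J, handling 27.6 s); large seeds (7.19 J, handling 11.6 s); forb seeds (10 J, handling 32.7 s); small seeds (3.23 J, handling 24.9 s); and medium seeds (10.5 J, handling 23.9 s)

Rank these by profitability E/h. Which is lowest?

small seeds

In descending order of E/h:
large seeds: 7.19/11.6 = 0.62 J/s
medium seeds: 10.5/23.9 = 0.439 J/s
forb seeds: 10/32.7 = 0.306 J/s
husked seeds: 5.28/27.6 = 0.191 J/s
small seeds: 3.23/24.9 = 0.13 J/s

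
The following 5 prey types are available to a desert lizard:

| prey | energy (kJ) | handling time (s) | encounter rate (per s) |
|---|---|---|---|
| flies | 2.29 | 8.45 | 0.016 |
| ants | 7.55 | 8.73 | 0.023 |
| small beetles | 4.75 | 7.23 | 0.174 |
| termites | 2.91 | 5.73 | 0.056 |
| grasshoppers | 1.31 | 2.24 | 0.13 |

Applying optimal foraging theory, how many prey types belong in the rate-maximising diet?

E/h in descending order: ants 0.865, small beetles 0.657, grasshoppers 0.585, termites 0.508, flies 0.271 kJ/s. The optimal diet is the largest prefix of this list for which every included type satisfies E_i/h_i > R on the types above it.
Rate on top 1: 0.1446. small beetles: 0.657 > 0.1446 → include.
Rate on top 2: 0.4068. grasshoppers: 0.585 > 0.4068 → include.
Rate on top 3: 0.4256. termites: 0.508 > 0.4256 → include.
Rate on top 4: 0.4342. flies: 0.271 < 0.4342 → exclude; stop.
Optimal diet: ants, small beetles, grasshoppers, termites — 4 of 5 types.

4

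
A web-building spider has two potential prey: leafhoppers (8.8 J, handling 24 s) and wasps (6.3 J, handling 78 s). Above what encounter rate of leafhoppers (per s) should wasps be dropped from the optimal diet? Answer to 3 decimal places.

0.012 per s

The zero-one rule: include wasps iff E₂/h₂ > λE₁/(1+λh₁). Equality gives the switch point.
λE₁h₂ = E₂ + λE₂h₁ ⇒ λ = E₂/(E₁h₂ − E₂h₁) = 6.3/(686.4 − 151.2) = 0.01177 per s.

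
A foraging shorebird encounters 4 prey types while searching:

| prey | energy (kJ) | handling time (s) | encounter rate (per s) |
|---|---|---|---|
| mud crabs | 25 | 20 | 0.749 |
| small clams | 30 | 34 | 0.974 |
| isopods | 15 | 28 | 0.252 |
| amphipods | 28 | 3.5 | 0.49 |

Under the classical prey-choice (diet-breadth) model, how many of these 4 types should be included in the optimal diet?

Rank by E/h (kJ/s): amphipods 8, mud crabs 1.25, small clams 0.882, isopods 0.536. Include each in turn until the next type's E/h falls below the running intake rate.
Rate on top 1: 5.053. mud crabs: 1.25 < 5.053 → exclude; stop.
Optimal diet: amphipods — 1 of 4 types.

1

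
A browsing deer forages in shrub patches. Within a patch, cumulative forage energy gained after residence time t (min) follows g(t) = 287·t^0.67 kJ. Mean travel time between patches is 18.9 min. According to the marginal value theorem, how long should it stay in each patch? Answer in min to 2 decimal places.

Optimal t* satisfies g'(t*) = g(t*)/(T + t*).
g'(t) = 0.67·287·t^-0.33. Setting 0.67·287·t^-0.33 = 287·t^0.67/(18.9+t) gives 0.67(18.9+t) = t, so 0.33·t = 0.67×18.9.
t* = 0.67×18.9/0.33 = 38.37 min.

38.37 min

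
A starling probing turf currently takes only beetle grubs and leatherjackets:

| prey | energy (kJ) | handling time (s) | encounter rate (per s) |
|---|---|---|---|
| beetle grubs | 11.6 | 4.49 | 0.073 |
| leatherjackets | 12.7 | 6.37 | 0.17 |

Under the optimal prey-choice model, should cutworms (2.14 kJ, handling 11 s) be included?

Current rate: (0.073×11.6 + 0.17×12.7)/(1 + 0.073×4.49 + 0.17×6.37) = 1.247 kJ/s.
Profitability of cutworms: 2.14/11 = 0.1945 kJ/s.
Since 0.1945 < R, time spent handling cutworms is better spent searching.

No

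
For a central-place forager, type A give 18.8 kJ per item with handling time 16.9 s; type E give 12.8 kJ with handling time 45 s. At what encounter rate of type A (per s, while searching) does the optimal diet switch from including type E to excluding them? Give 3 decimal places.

Drop type E once their profitability E₂/h₂ falls below the rate achievable on type A alone: E₂/h₂ = λE₁/(1 + λh₁).
Solve for λ: λE₁h₂ = E₂(1 + λh₁) → λ(E₁h₂ − E₂h₁) = E₂ → λ = E₂/(E₁h₂ − E₂h₁).
λ = 12.8/(18.8×45 − 12.8×16.9) = 12.8/629.7 = 0.02033 per s.

0.020 per s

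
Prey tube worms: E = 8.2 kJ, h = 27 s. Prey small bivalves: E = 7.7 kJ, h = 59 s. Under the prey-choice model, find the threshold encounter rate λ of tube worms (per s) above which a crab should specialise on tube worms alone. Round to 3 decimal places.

0.028 per s

Drop small bivalves once their profitability E₂/h₂ falls below the rate achievable on tube worms alone: E₂/h₂ = λE₁/(1 + λh₁).
Solve for λ: λE₁h₂ = E₂(1 + λh₁) → λ(E₁h₂ − E₂h₁) = E₂ → λ = E₂/(E₁h₂ − E₂h₁).
λ = 7.7/(8.2×59 − 7.7×27) = 7.7/275.9 = 0.02791 per s.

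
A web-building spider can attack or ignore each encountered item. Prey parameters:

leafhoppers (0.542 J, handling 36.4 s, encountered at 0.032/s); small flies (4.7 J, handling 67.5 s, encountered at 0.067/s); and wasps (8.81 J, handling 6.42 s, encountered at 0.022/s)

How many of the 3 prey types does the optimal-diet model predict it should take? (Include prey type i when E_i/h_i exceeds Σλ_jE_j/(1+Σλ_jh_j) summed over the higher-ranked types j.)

Rank by E/h (J/s): wasps 1.37, small flies 0.0696, leafhoppers 0.0149. Include each in turn until the next type's E/h falls below the running intake rate.
Rate on top 1: 0.1698. small flies: 0.0696 < 0.1698 → exclude; stop.
Optimal diet: wasps — 1 of 3 types.

1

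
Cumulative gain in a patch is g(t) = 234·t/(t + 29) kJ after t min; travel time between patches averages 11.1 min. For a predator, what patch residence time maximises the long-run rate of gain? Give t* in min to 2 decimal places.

17.94 min

By the marginal value theorem, leave when the instantaneous gain rate g'(t) equals the habitat-wide average g(t)/(T + t).
g'(t) = 234·29/(t + 29)². Setting 234·29/(t+29)² = 234t/[(t+29)(11.1+t)] gives 29(11.1+t) = t(t+29), so t² = 29×11.1 = 321.9.
t* = √321.9 = 17.94 min.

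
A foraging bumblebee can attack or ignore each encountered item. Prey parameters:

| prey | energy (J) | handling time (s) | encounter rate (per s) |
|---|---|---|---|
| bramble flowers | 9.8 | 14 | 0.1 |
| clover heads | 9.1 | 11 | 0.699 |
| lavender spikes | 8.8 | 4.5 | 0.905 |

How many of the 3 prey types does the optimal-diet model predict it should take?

E/h in descending order: lavender spikes 1.96, clover heads 0.827, bramble flowers 0.7 J/s. The optimal diet is the largest prefix of this list for which every included type satisfies E_i/h_i > R on the types above it.
Rate on top 1: 1.57. clover heads: 0.827 < 1.57 → exclude; stop.
Optimal diet: lavender spikes — 1 of 3 types.

1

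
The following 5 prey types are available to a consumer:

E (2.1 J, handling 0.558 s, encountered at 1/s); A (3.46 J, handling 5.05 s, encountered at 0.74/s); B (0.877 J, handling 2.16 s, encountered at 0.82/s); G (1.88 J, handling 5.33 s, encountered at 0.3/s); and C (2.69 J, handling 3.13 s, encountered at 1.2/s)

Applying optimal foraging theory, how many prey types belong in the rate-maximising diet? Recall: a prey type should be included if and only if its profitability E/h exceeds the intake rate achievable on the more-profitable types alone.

E/h in descending order: E 3.76, C 0.859, A 0.685, B 0.406, G 0.353 J/s. The optimal diet is the largest prefix of this list for which every included type satisfies E_i/h_i > R on the types above it.
Rate on top 1: 1.348. C: 0.859 < 1.348 → exclude; stop.
Optimal diet: E — 1 of 5 types.

1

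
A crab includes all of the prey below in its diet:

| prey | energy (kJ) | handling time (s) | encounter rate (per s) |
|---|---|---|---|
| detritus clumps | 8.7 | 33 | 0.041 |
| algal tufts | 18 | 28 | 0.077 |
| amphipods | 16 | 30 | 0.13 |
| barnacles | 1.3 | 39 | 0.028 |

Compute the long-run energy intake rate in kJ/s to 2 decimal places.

0.41 kJ/s

Energy encountered per unit search time: 0.041×8.7 + 0.077×18 + 0.13×16 + 0.028×1.3 = 3.859 kJ/s.
Handling time per unit search time: 0.041×33 + 0.077×28 + 0.13×30 + 0.028×39 = 8.501.
Rate = 3.859/(1 + 8.501) = 0.4062 kJ/s.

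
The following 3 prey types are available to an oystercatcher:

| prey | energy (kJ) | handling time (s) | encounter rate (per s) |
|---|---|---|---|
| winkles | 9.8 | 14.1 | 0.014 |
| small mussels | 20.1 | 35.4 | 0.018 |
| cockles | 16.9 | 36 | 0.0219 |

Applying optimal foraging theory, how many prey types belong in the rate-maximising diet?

Rank by E/h (kJ/s): winkles 0.695, small mussels 0.568, cockles 0.469. Include each in turn until the next type's E/h falls below the running intake rate.
Rate on top 1: 0.1146. small mussels: 0.568 > 0.1146 → include.
Rate on top 2: 0.272. cockles: 0.469 > 0.272 → include.
Optimal diet: winkles, small mussels, cockles — 3 of 3 types.

3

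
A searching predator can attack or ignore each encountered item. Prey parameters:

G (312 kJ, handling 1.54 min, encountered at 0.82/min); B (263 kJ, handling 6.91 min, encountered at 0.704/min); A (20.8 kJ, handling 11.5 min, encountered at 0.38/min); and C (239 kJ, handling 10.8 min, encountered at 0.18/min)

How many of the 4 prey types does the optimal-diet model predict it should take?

1

E/h in descending order: G 203, B 38.1, C 22.1, A 1.81 kJ/min. The optimal diet is the largest prefix of this list for which every included type satisfies E_i/h_i > R on the types above it.
Rate on top 1: 113.1. B: 38.1 < 113.1 → exclude; stop.
Optimal diet: G — 1 of 4 types.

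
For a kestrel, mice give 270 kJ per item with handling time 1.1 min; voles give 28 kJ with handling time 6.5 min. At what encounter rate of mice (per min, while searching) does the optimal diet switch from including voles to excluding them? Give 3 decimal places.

The zero-one rule: include voles iff E₂/h₂ > λE₁/(1+λh₁). Equality gives the switch point.
λE₁h₂ = E₂ + λE₂h₁ ⇒ λ = E₂/(E₁h₂ − E₂h₁) = 28/(1755 − 30.8) = 0.01624 per min.

0.016 per min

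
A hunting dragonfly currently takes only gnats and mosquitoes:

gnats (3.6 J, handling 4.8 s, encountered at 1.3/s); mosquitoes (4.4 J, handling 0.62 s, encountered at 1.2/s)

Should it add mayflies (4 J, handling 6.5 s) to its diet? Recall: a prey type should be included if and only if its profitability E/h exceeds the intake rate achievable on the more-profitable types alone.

No

Intake rate on the current diet: R = (1.3×3.6 + 1.2×4.4) / (1 + 1.3×4.8 + 1.2×0.62) = 9.96/7.984 = 1.247 J/s.
mayflies: E/h = 4/6.5 = 0.6154 J/s.
0.6154 < 1.247, so adding mayflies would lower the average — exclude it.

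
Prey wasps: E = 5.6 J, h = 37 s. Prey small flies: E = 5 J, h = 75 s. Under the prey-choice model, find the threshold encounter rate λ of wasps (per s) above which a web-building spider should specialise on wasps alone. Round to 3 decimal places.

At the threshold, the rate on wasps alone equals the profitability of small flies: λ·5.6/(1 + λ·37) = 5/75 = 0.06667.
Rearranging, λ(5.6 − 0.06667×37) = 0.06667, so λ = 0.06667/3.133 = 0.02128 per s.

0.021 per s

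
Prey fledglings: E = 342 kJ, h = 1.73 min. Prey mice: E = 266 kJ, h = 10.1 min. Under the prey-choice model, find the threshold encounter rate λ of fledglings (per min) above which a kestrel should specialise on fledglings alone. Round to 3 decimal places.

Drop mice once their profitability E₂/h₂ falls below the rate achievable on fledglings alone: E₂/h₂ = λE₁/(1 + λh₁).
Solve for λ: λE₁h₂ = E₂(1 + λh₁) → λ(E₁h₂ − E₂h₁) = E₂ → λ = E₂/(E₁h₂ − E₂h₁).
λ = 266/(342×10.1 − 266×1.73) = 266/2994 = 0.08884 per min.

0.089 per min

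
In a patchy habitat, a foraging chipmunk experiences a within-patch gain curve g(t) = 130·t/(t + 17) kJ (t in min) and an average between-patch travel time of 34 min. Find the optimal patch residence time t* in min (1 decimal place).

24.0 min

By the marginal value theorem, leave when the instantaneous gain rate g'(t) equals the habitat-wide average g(t)/(T + t).
g'(t) = 130·17/(t + 17)². Setting 130·17/(t+17)² = 130t/[(t+17)(34+t)] gives 17(34+t) = t(t+17), so t² = 17×34 = 578.
t* = √578 = 24.04 min.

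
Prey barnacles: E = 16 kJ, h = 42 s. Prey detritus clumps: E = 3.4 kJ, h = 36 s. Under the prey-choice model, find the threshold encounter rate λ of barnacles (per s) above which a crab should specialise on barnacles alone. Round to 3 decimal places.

At the threshold, the rate on barnacles alone equals the profitability of detritus clumps: λ·16/(1 + λ·42) = 3.4/36 = 0.09444.
Rearranging, λ(16 − 0.09444×42) = 0.09444, so λ = 0.09444/12.03 = 0.007849 per s.

0.008 per s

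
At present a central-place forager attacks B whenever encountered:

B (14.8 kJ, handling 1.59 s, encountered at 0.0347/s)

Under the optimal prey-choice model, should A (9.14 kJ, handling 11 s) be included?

Intake rate on the current diet: R = (0.0347×14.8) / (1 + 0.0347×1.59) = 0.5136/1.055 = 0.4867 kJ/s.
Profitability of A: 9.14/11 = 0.8309 kJ/s.
Since 0.8309 > R, including A increases the long-run rate.

Yes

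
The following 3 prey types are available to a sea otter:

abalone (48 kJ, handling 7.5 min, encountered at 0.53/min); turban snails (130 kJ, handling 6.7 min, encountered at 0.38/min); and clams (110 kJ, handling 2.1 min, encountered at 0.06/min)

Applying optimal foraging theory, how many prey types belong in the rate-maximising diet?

Rank by E/h (kJ/min): clams 52.4, turban snails 19.4, abalone 6.4. Include each in turn until the next type's E/h falls below the running intake rate.
Rate on top 1: 5.861. turban snails: 19.4 > 5.861 → include.
Rate on top 2: 15.25. abalone: 6.4 < 15.25 → exclude; stop.
Optimal diet: clams, turban snails — 2 of 3 types.

2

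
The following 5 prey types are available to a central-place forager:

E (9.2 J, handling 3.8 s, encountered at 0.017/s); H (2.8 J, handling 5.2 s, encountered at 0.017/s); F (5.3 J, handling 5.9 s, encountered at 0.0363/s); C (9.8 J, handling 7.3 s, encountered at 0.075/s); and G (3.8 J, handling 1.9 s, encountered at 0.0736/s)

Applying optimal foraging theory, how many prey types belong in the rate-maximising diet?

4

Profitabilities (E/h, J/s): E 2.42, G 2, C 1.34, F 0.898, H 0.538. Add prey in this order while the next type's profitability exceeds the intake rate on those already taken.
Rate on top 1: 0.1469. G: 2 > 0.1469 → include.
Rate on top 2: 0.3621. C: 1.34 > 0.3621 → include.
Rate on top 3: 0.6684. F: 0.898 > 0.6684 → include.
Rate on top 4: 0.6935. H: 0.538 < 0.6935 → exclude; stop.
Optimal diet: E, G, C, F — 4 of 5 types.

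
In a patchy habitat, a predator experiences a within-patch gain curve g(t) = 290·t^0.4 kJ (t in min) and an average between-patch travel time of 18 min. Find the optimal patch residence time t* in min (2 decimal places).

Maximise g(t)/(T+t): set derivative to zero → g'(t)(T+t) = g(t).
g'(t) = 0.4·290·t^-0.6. Setting 0.4·290·t^-0.6 = 290·t^0.4/(18+t) gives 0.4(18+t) = t, so 0.60·t = 0.4×18.
t* = 0.4×18/0.60 = 12 min.

12.00 min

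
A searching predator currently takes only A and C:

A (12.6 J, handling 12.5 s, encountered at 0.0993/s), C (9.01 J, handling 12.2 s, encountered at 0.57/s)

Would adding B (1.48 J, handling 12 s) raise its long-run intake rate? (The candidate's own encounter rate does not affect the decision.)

On A and C alone, R = ΣλE/(1+Σλh) = 6.387/9.195 = 0.6946 J/s.
Profitability of B: 1.48/12 = 0.1233 J/s.
Since 0.1233 < R, time spent handling B is better spent searching.

No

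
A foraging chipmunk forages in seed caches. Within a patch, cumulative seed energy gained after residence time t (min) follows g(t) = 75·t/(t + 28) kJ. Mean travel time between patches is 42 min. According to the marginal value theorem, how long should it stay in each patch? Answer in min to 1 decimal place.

34.3 min

Optimal t* satisfies g'(t*) = g(t*)/(T + t*).
g'(t) = 75·28/(t + 28)². Setting 75·28/(t+28)² = 75t/[(t+28)(42+t)] gives 28(42+t) = t(t+28), so t² = 28×42 = 1176.
t* = √1176 = 34.29 min.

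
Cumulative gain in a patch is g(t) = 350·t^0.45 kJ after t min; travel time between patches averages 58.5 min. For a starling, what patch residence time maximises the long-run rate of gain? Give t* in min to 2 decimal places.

Maximise g(t)/(T+t): set derivative to zero → g'(t)(T+t) = g(t).
g'(t) = 0.45·350·t^-0.55. Setting 0.45·350·t^-0.55 = 350·t^0.45/(58.5+t) gives 0.45(58.5+t) = t, so 0.55·t = 0.45×58.5.
t* = 0.45×58.5/0.55 = 47.86 min.

47.86 min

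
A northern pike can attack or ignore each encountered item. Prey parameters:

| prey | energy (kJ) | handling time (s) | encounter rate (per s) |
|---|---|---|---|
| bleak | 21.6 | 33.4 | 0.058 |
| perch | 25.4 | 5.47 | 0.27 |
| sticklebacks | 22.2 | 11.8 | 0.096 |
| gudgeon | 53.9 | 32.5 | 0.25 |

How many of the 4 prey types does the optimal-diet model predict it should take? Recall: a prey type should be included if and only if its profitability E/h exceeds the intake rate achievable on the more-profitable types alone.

1

E/h in descending order: perch 4.64, sticklebacks 1.88, gudgeon 1.66, bleak 0.647 kJ/s. The optimal diet is the largest prefix of this list for which every included type satisfies E_i/h_i > R on the types above it.
Rate on top 1: 2.769. sticklebacks: 1.88 < 2.769 → exclude; stop.
Optimal diet: perch — 1 of 4 types.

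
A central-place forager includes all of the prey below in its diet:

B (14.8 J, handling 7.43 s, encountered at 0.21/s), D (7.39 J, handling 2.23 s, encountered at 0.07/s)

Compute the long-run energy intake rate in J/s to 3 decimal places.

R = Σλ_iE_i / (1 + Σλ_ih_i)
Numerator: 0.21×14.8 + 0.07×7.39 = 3.625
Denominator: 1 + 0.21×7.43 + 0.07×2.23 = 2.716
R = 3.625/2.716 = 1.335 J/s

1.335 J/s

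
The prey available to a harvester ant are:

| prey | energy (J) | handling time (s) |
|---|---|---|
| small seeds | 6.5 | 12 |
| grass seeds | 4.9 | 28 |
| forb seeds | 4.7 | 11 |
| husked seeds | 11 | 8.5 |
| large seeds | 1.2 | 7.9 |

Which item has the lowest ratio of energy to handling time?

large seeds

Profitability E/h (J/s): small seeds = 6.5/12 = 0.542, grass seeds = 4.9/28 = 0.175, forb seeds = 4.7/11 = 0.427, husked seeds = 11/8.5 = 1.29, large seeds = 1.2/7.9 = 0.152.
Ranked: husked seeds > small seeds > forb seeds > grass seeds > large seeds.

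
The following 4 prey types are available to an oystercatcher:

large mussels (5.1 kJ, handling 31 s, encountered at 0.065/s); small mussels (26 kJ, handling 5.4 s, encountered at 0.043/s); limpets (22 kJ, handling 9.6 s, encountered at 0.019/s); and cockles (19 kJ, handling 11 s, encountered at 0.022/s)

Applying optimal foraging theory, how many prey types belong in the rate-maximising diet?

Profitabilities (E/h, kJ/s): small mussels 4.81, limpets 2.29, cockles 1.73, large mussels 0.165. Add prey in this order while the next type's profitability exceeds the intake rate on those already taken.
Rate on top 1: 0.9073. limpets: 2.29 > 0.9073 → include.
Rate on top 2: 1.086. cockles: 1.73 > 1.086 → include.
Rate on top 3: 1.18. large mussels: 0.165 < 1.18 → exclude; stop.
Optimal diet: small mussels, limpets, cockles — 3 of 4 types.

3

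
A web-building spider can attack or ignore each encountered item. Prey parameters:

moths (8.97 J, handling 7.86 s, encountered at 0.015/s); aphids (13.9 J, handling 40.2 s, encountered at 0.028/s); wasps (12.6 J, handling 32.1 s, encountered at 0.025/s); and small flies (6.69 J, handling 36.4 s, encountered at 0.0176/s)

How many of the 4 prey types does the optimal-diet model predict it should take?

Profitabilities (E/h, J/s): moths 1.14, wasps 0.393, aphids 0.346, small flies 0.184. Add prey in this order while the next type's profitability exceeds the intake rate on those already taken.
Rate on top 1: 0.1204. wasps: 0.393 > 0.1204 → include.
Rate on top 2: 0.2341. aphids: 0.346 > 0.2341 → include.
Rate on top 3: 0.2754. small flies: 0.184 < 0.2754 → exclude; stop.
Optimal diet: moths, wasps, aphids — 3 of 4 types.

3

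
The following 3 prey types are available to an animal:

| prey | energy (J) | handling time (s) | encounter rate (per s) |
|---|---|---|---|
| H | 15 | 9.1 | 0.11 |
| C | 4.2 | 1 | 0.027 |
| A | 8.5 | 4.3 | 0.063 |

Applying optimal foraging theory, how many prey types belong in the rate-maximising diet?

3

Profitabilities (E/h, J/s): C 4.2, A 1.98, H 1.65. Add prey in this order while the next type's profitability exceeds the intake rate on those already taken.
Rate on top 1: 0.1104. A: 1.98 > 0.1104 → include.
Rate on top 2: 0.5. H: 1.65 > 0.5 → include.
Optimal diet: C, A, H — 3 of 3 types.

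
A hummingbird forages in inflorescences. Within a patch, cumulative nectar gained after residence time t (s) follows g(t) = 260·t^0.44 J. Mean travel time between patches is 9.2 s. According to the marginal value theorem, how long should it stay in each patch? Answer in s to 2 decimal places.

By the marginal value theorem, leave when the instantaneous gain rate g'(t) equals the habitat-wide average g(t)/(T + t).
g'(t) = 0.44·260·t^-0.56. Setting 0.44·260·t^-0.56 = 260·t^0.44/(9.2+t) gives 0.44(9.2+t) = t, so 0.56·t = 0.44×9.2.
t* = 0.44×9.2/0.56 = 7.229 s.

7.23 s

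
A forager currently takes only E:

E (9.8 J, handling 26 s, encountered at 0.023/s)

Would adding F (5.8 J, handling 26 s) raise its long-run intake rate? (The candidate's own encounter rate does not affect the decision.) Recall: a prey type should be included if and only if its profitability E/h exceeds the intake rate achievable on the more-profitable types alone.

Intake rate on the current diet: R = (0.023×9.8) / (1 + 0.023×26) = 0.2254/1.598 = 0.1411 J/s.
F: E/h = 5.8/26 = 0.2231 J/s.
Since 0.2231 > R, including F increases the long-run rate.

Yes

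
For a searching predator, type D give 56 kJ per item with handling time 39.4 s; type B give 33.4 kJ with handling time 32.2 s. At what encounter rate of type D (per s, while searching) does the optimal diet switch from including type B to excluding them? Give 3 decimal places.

0.069 per s

Drop type B once their profitability E₂/h₂ falls below the rate achievable on type D alone: E₂/h₂ = λE₁/(1 + λh₁).
Solve for λ: λE₁h₂ = E₂(1 + λh₁) → λ(E₁h₂ − E₂h₁) = E₂ → λ = E₂/(E₁h₂ − E₂h₁).
λ = 33.4/(56×32.2 − 33.4×39.4) = 33.4/487.2 = 0.06855 per s.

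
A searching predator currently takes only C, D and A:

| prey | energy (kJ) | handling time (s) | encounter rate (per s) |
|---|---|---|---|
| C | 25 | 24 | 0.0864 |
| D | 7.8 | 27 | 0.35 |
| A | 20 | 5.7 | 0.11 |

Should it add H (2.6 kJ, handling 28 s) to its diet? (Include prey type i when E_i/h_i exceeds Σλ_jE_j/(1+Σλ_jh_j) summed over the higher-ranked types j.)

No

Intake rate on the current diet: R = (0.0864×25 + 0.35×7.8 + 0.11×20) / (1 + 0.0864×24 + 0.35×27 + 0.11×5.7) = 7.09/13.15 = 0.5391 kJ/s.
Profitability of H: 2.6/28 = 0.09286 kJ/s.
0.09286 < 0.5391, so adding H would lower the average — exclude it.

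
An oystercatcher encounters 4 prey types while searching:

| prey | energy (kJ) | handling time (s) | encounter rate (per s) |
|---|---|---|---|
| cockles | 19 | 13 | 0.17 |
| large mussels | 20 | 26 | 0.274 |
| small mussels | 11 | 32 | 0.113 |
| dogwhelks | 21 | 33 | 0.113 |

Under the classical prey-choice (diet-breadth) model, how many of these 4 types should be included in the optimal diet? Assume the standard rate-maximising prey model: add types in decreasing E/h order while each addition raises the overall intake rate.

1

Profitabilities (E/h, kJ/s): cockles 1.46, large mussels 0.769, dogwhelks 0.636, small mussels 0.344. Add prey in this order while the next type's profitability exceeds the intake rate on those already taken.
Rate on top 1: 1.006. large mussels: 0.769 < 1.006 → exclude; stop.
Optimal diet: cockles — 1 of 4 types.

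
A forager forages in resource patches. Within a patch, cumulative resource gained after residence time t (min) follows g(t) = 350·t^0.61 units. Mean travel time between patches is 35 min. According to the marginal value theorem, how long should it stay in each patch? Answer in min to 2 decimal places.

54.74 min

Maximise g(t)/(T+t): set derivative to zero → g'(t)(T+t) = g(t).
g'(t) = 0.61·350·t^-0.39. Setting 0.61·350·t^-0.39 = 350·t^0.61/(35+t) gives 0.61(35+t) = t, so 0.39·t = 0.61×35.
t* = 0.61×35/0.39 = 54.74 min.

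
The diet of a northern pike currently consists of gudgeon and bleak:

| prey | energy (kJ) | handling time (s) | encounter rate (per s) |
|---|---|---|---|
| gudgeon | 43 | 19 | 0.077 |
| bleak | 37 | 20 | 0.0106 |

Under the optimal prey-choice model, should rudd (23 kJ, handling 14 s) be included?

Intake rate on the current diet: R = (0.077×43 + 0.0106×37) / (1 + 0.077×19 + 0.0106×20) = 3.703/2.675 = 1.384 kJ/s.
Profitability of rudd: 23/14 = 1.643 kJ/s.
1.643 > 1.384, so adding rudd raises the average — include it.

Yes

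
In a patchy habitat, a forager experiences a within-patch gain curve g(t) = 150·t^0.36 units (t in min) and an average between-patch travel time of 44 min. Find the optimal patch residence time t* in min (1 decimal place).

24.8 min

Maximise g(t)/(T+t): set derivative to zero → g'(t)(T+t) = g(t).
g'(t) = 0.36·150·t^-0.64. Setting 0.36·150·t^-0.64 = 150·t^0.36/(44+t) gives 0.36(44+t) = t, so 0.64·t = 0.36×44.
t* = 0.36×44/0.64 = 24.75 min.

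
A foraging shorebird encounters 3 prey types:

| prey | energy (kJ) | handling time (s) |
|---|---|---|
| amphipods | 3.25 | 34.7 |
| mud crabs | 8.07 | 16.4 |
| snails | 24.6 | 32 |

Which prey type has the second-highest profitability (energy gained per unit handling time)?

Profitability E/h (kJ/s): amphipods = 3.25/34.7 = 0.0937, mud crabs = 8.07/16.4 = 0.492, snails = 24.6/32 = 0.769.
Ranked: snails > mud crabs > amphipods.

mud crabs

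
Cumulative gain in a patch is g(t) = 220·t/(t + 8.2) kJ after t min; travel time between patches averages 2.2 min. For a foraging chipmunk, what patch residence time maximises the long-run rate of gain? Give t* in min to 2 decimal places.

By the marginal value theorem, leave when the instantaneous gain rate g'(t) equals the habitat-wide average g(t)/(T + t).
g'(t) = 220·8.2/(t + 8.2)². Setting 220·8.2/(t+8.2)² = 220t/[(t+8.2)(2.2+t)] gives 8.2(2.2+t) = t(t+8.2), so t² = 8.2×2.2 = 18.04.
t* = √18.04 = 4.247 min.

4.25 min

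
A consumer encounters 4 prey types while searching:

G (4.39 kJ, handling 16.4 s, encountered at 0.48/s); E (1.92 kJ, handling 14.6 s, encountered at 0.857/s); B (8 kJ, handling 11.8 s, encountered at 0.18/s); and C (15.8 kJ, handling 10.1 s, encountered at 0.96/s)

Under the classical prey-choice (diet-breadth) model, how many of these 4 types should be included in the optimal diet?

1

Profitabilities (E/h, kJ/s): C 1.56, B 0.678, G 0.268, E 0.132. Add prey in this order while the next type's profitability exceeds the intake rate on those already taken.
Rate on top 1: 1.418. B: 0.678 < 1.418 → exclude; stop.
Optimal diet: C — 1 of 4 types.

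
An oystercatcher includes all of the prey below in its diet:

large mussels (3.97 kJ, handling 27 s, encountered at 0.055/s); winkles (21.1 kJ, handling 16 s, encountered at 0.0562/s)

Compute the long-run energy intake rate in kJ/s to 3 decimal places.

0.415 kJ/s

R = (0.055×3.97 + 0.0562×21.1) / (1 + 0.055×27 + 0.0562×16) = 1.404/3.384 = 0.4149 kJ/s.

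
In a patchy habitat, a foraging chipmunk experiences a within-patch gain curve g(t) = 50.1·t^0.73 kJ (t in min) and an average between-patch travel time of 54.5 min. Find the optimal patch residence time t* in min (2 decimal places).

Optimal t* satisfies g'(t*) = g(t*)/(T + t*).
g'(t) = 0.73·50.1·t^-0.27. Setting 0.73·50.1·t^-0.27 = 50.1·t^0.73/(54.5+t) gives 0.73(54.5+t) = t, so 0.27·t = 0.73×54.5.
t* = 0.73×54.5/0.27 = 147.4 min.

147.35 min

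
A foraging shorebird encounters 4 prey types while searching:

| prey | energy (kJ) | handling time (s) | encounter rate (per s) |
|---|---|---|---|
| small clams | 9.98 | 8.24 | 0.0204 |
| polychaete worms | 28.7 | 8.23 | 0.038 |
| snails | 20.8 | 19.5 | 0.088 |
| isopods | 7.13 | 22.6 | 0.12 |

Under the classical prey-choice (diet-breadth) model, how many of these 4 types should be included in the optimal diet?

3

E/h in descending order: polychaete worms 3.49, small clams 1.21, snails 1.07, isopods 0.315 kJ/s. The optimal diet is the largest prefix of this list for which every included type satisfies E_i/h_i > R on the types above it.
Rate on top 1: 0.8308. small clams: 1.21 > 0.8308 → include.
Rate on top 2: 0.874. snails: 1.07 > 0.874 → include.
Rate on top 3: 0.9774. isopods: 0.315 < 0.9774 → exclude; stop.
Optimal diet: polychaete worms, small clams, snails — 3 of 4 types.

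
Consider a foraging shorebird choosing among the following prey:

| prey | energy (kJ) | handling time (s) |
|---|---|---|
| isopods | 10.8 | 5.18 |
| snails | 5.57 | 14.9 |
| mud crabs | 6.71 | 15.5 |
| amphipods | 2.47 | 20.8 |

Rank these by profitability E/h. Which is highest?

isopods

In descending order of E/h:
isopods: 10.8/5.18 = 2.08 kJ/s
mud crabs: 6.71/15.5 = 0.433 kJ/s
snails: 5.57/14.9 = 0.374 kJ/s
amphipods: 2.47/20.8 = 0.119 kJ/s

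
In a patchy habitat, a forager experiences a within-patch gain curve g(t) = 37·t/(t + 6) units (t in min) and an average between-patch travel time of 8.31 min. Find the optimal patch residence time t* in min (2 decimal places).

7.06 min

Maximise g(t)/(T+t): set derivative to zero → g'(t)(T+t) = g(t).
g'(t) = 37·6/(t + 6)². Setting 37·6/(t+6)² = 37t/[(t+6)(8.31+t)] gives 6(8.31+t) = t(t+6), so t² = 6×8.31 = 49.86.
t* = √49.86 = 7.061 min.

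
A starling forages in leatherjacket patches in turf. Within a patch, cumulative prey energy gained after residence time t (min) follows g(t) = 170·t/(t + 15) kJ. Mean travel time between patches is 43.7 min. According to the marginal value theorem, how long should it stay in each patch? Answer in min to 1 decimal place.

By the marginal value theorem, leave when the instantaneous gain rate g'(t) equals the habitat-wide average g(t)/(T + t).
g'(t) = 170·15/(t + 15)². Setting 170·15/(t+15)² = 170t/[(t+15)(43.7+t)] gives 15(43.7+t) = t(t+15), so t² = 15×43.7 = 655.5.
t* = √655.5 = 25.6 min.

25.6 min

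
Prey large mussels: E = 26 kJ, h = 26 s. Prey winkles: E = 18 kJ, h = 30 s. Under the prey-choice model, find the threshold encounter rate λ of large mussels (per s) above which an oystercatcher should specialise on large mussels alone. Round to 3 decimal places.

Drop winkles once their profitability E₂/h₂ falls below the rate achievable on large mussels alone: E₂/h₂ = λE₁/(1 + λh₁).
Solve for λ: λE₁h₂ = E₂(1 + λh₁) → λ(E₁h₂ − E₂h₁) = E₂ → λ = E₂/(E₁h₂ − E₂h₁).
λ = 18/(26×30 − 18×26) = 18/312 = 0.05769 per s.

0.058 per s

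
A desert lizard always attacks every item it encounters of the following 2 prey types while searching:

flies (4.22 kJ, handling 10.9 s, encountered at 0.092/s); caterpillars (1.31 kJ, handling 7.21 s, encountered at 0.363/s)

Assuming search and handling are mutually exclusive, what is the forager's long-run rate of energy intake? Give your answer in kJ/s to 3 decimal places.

R = (0.092×4.22 + 0.363×1.31) / (1 + 0.092×10.9 + 0.363×7.21) = 0.8638/4.62 = 0.187 kJ/s.

0.187 kJ/s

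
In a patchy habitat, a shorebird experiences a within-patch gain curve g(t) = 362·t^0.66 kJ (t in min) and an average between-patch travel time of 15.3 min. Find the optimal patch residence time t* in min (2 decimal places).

Maximise g(t)/(T+t): set derivative to zero → g'(t)(T+t) = g(t).
g'(t) = 0.66·362·t^-0.34. Setting 0.66·362·t^-0.34 = 362·t^0.66/(15.3+t) gives 0.66(15.3+t) = t, so 0.34·t = 0.66×15.3.
t* = 0.66×15.3/0.34 = 29.7 min.

29.70 min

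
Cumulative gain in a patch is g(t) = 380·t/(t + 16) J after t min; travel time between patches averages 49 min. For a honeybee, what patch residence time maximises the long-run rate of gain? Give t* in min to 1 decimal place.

28.0 min

Optimal t* satisfies g'(t*) = g(t*)/(T + t*).
g'(t) = 380·16/(t + 16)². Setting 380·16/(t+16)² = 380t/[(t+16)(49+t)] gives 16(49+t) = t(t+16), so t² = 16×49 = 784.
t* = √784 = 28 min.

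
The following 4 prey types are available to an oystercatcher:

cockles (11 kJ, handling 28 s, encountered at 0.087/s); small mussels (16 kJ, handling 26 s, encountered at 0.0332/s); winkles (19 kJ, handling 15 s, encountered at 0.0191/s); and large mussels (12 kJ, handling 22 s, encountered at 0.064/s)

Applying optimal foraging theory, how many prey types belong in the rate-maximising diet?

3

Profitabilities (E/h, kJ/s): winkles 1.27, small mussels 0.615, large mussels 0.545, cockles 0.393. Add prey in this order while the next type's profitability exceeds the intake rate on those already taken.
Rate on top 1: 0.2821. small mussels: 0.615 > 0.2821 → include.
Rate on top 2: 0.4159. large mussels: 0.545 > 0.4159 → include.
Rate on top 3: 0.4672. cockles: 0.393 < 0.4672 → exclude; stop.
Optimal diet: winkles, small mussels, large mussels — 3 of 4 types.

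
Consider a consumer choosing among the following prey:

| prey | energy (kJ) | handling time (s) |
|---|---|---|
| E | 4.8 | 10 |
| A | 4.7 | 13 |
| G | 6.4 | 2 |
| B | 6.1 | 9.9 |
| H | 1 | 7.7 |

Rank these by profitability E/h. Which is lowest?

Profitability E/h (kJ/s): E = 4.8/10 = 0.48, A = 4.7/13 = 0.362, G = 6.4/2 = 3.2, B = 6.1/9.9 = 0.616, H = 1/7.7 = 0.13.
Ranked: G > B > E > A > H.

H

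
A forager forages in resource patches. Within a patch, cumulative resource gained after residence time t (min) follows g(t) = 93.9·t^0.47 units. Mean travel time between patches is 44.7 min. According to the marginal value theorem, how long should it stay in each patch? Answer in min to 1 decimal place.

39.6 min

By the marginal value theorem, leave when the instantaneous gain rate g'(t) equals the habitat-wide average g(t)/(T + t).
g'(t) = 0.47·93.9·t^-0.53. Setting 0.47·93.9·t^-0.53 = 93.9·t^0.47/(44.7+t) gives 0.47(44.7+t) = t, so 0.53·t = 0.47×44.7.
t* = 0.47×44.7/0.53 = 39.64 min.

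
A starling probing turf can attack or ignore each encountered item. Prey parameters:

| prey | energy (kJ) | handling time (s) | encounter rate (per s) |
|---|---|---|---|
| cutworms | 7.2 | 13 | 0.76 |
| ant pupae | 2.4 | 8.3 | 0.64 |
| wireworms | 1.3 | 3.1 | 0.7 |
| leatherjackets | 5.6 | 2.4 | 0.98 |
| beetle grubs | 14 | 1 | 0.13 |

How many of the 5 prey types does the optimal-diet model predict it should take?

Rank by E/h (kJ/s): beetle grubs 14, leatherjackets 2.33, cutworms 0.554, wireworms 0.419, ant pupae 0.289. Include each in turn until the next type's E/h falls below the running intake rate.
Rate on top 1: 1.611. leatherjackets: 2.33 > 1.611 → include.
Rate on top 2: 2.099. cutworms: 0.554 < 2.099 → exclude; stop.
Optimal diet: beetle grubs, leatherjackets — 2 of 5 types.

2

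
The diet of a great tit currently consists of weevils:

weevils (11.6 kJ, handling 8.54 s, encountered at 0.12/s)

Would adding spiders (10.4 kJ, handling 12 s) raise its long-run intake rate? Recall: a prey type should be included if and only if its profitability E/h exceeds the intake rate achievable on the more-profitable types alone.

Intake rate on the current diet: R = (0.12×11.6) / (1 + 0.12×8.54) = 1.392/2.025 = 0.6875 kJ/s.
spiders: E/h = 10.4/12 = 0.8667 kJ/s.
0.8667 > 0.6875, so adding spiders raises the average — include it.

Yes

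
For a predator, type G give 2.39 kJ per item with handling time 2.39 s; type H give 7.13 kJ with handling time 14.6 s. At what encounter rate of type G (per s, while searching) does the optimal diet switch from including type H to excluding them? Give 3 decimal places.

Drop type H once their profitability E₂/h₂ falls below the rate achievable on type G alone: E₂/h₂ = λE₁/(1 + λh₁).
Solve for λ: λE₁h₂ = E₂(1 + λh₁) → λ(E₁h₂ − E₂h₁) = E₂ → λ = E₂/(E₁h₂ − E₂h₁).
λ = 7.13/(2.39×14.6 − 7.13×2.39) = 7.13/17.85 = 0.3994 per s.

0.399 per s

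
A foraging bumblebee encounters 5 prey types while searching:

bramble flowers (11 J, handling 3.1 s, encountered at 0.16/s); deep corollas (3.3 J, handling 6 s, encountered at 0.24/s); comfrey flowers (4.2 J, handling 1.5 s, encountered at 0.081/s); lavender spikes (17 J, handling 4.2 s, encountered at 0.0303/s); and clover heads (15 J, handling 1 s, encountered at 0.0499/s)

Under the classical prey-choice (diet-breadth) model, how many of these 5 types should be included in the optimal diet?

4

E/h in descending order: clover heads 15, lavender spikes 4.05, bramble flowers 3.55, comfrey flowers 2.8, deep corollas 0.55 J/s. The optimal diet is the largest prefix of this list for which every included type satisfies E_i/h_i > R on the types above it.
Rate on top 1: 0.7129. lavender spikes: 4.05 > 0.7129 → include.
Rate on top 2: 1.073. bramble flowers: 3.55 > 1.073 → include.
Rate on top 3: 1.807. comfrey flowers: 2.8 > 1.807 → include.
Rate on top 4: 1.874. deep corollas: 0.55 < 1.874 → exclude; stop.
Optimal diet: clover heads, lavender spikes, bramble flowers, comfrey flowers — 4 of 5 types.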